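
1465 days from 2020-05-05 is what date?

May 9, 2024

Counting forward 1465 days from May 5, 2020.
May has 31 days, so 31 − 5 = 26 days remain after May 5, 2020; 1465 − 26 = 1439 left.
June 2020 has 30 days: 1439 − 30 = 1409 left.
July 2020 has 31 days: 1409 − 31 = 1378 left.
August 2020 has 31 days: 1378 − 31 = 1347 left.
September 2020 has 30 days: 1347 − 30 = 1317 left.
October 2020 has 31 days: 1317 − 31 = 1286 left.
November 2020 has 30 days: 1286 − 30 = 1256 left.
December 2020 has 31 days: 1256 − 31 = 1225 left.
January 2021 has 31 days: 1225 − 31 = 1194 left.
February 2021 has 28 days (2021 is not a leap year): 1194 − 28 = 1166 left.
March 2021 has 31 days: 1166 − 31 = 1135 left.
April 2021 has 30 days: 1135 − 30 = 1105 left.
May 2021 has 31 days: 1105 − 31 = 1074 left.
June 2021 has 30 days: 1074 − 30 = 1044 left.
July 2021 has 31 days: 1044 − 31 = 1013 left.
August 2021 has 31 days: 1013 − 31 = 982 left.
September 2021 has 30 days: 982 − 30 = 952 left.
October 2021 has 31 days: 952 − 31 = 921 left.
November 2021 has 30 days: 921 − 30 = 891 left.
December 2021 has 31 days: 891 − 31 = 860 left.
January 2022 has 31 days: 860 − 31 = 829 left.
February 2022 has 28 days (2022 is not a leap year): 829 − 28 = 801 left.
March 2022 has 31 days: 801 − 31 = 770 left.
April 2022 has 30 days: 770 − 30 = 740 left.
May 2022 has 31 days: 740 − 31 = 709 left.
June 2022 has 30 days: 709 − 30 = 679 left.
July 2022 has 31 days: 679 − 31 = 648 left.
August 2022 has 31 days: 648 − 31 = 617 left.
September 2022 has 30 days: 617 − 30 = 587 left.
October 2022 has 31 days: 587 − 31 = 556 left.
November 2022 has 30 days: 556 − 30 = 526 left.
December 2022 has 31 days: 526 − 31 = 495 left.
January 2023 has 31 days: 495 − 31 = 464 left.
February 2023 has 28 days (2023 is not a leap year): 464 − 28 = 436 left.
March 2023 has 31 days: 436 − 31 = 405 left.
April 2023 has 30 days: 405 − 30 = 375 left.
May 2023 has 31 days: 375 − 31 = 344 left.
June 2023 has 30 days: 344 − 30 = 314 left.
July 2023 has 31 days: 314 − 31 = 283 left.
August 2023 has 31 days: 283 − 31 = 252 left.
September 2023 has 30 days: 252 − 30 = 222 left.
October 2023 has 31 days: 222 − 31 = 191 left.
November 2023 has 30 days: 191 − 30 = 161 left.
December 2023 has 31 days: 161 − 31 = 130 left.
January 2024 has 31 days: 130 − 31 = 99 left.
February 2024 has 29 days (2024 is a leap year): 99 − 29 = 70 left.
March 2024 has 31 days: 70 − 31 = 39 left.
April 2024 has 30 days: 39 − 30 = 9 left.
9 days into May 2024 → May 9, 2024.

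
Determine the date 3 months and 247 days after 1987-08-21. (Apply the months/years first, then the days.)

Adding 3 months and 247 days from August 21, 1987: first the month/year part, then the days.
month 8 + 3 = 11 → November 1987.
Day 21 is valid in November, giving November 21, 1987.
Now add 247 days from November 21, 1987.
November has 30 days, so 30 − 21 = 9 days remain after November 21, 1987; 247 − 9 = 238 left.
December 1987 has 31 days: 238 − 31 = 207 left.
January 1988 has 31 days: 207 − 31 = 176 left.
February 1988 has 29 days (1988 is a leap year): 176 − 29 = 147 left.
March 1988 has 31 days: 147 − 31 = 116 left.
April 1988 has 30 days: 116 − 30 = 86 left.
May 1988 has 31 days: 86 − 31 = 55 left.
June 1988 has 30 days: 55 − 30 = 25 left.
25 days into July 1988 → July 25, 1988.

July 25, 1988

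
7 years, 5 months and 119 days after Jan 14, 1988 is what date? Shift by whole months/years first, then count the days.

October 11, 1995

Adding 7 years, 5 months and 119 days from January 14, 1988: first the month/year part, then the days.
+7 years → 1995; month 1 + 5 = 6 → June 1995.
Day 14 is valid in June, giving June 14, 1995.
Now add 119 days from June 14, 1995.
June has 30 days, so 30 − 14 = 16 days remain after June 14, 1995; 119 − 16 = 103 left.
July 1995 has 31 days: 103 − 31 = 72 left.
August 1995 has 31 days: 72 − 31 = 41 left.
September 1995 has 30 days: 41 − 30 = 11 left.
11 days into October 1995 → October 11, 1995.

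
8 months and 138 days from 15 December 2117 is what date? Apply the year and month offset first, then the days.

December 31, 2118

Counting forward 8 months and 138 days from December 15, 2117: first the month/year part, then the days.
month 12 + 8 = 20, which is month 8 of year 2118 → August 2118.
Day 15 is valid in August, giving August 15, 2118.
Now add 138 days from August 15, 2118.
August has 31 days, so 31 − 15 = 16 days remain after August 15, 2118; 138 − 16 = 122 left.
September 2118 has 30 days: 122 − 30 = 92 left.
October 2118 has 31 days: 92 − 31 = 61 left.
November 2118 has 30 days: 61 − 30 = 31 left.
31 days into December 2118 → December 31, 2118.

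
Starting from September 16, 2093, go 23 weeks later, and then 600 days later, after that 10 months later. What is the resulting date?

Advancing 23 weeks (= 161 days) from September 16, 2093:
September has 30 days, so 30 − 16 = 14 days remain after September 16, 2093; 161 − 14 = 147 left.
October 2093 has 31 days: 147 − 31 = 116 left.
November 2093 has 30 days: 116 − 30 = 86 left.
December 2093 has 31 days: 86 − 31 = 55 left.
January 2094 has 31 days: 55 − 31 = 24 left.
24 days into February 2094 → February 24, 2094.
Advancing 600 days from February 24, 2094:
February has 28 days, so 28 − 24 = 4 days remain after February 24, 2094; 600 − 4 = 596 left.
March 2094 has 31 days: 596 − 31 = 565 left.
April 2094 has 30 days: 565 − 30 = 535 left.
May 2094 has 31 days: 535 − 31 = 504 left.
June 2094 has 30 days: 504 − 30 = 474 left.
July 2094 has 31 days: 474 − 31 = 443 left.
August 2094 has 31 days: 443 − 31 = 412 left.
September 2094 has 30 days: 412 − 30 = 382 left.
October 2094 has 31 days: 382 − 31 = 351 left.
November 2094 has 30 days: 351 − 30 = 321 left.
December 2094 has 31 days: 321 − 31 = 290 left.
January 2095 has 31 days: 290 − 31 = 259 left.
February 2095 has 28 days (2095 is not a leap year): 259 − 28 = 231 left.
March 2095 has 31 days: 231 − 31 = 200 left.
April 2095 has 30 days: 200 − 30 = 170 left.
May 2095 has 31 days: 170 − 31 = 139 left.
June 2095 has 30 days: 139 − 30 = 109 left.
July 2095 has 31 days: 109 − 31 = 78 left.
August 2095 has 31 days: 78 − 31 = 47 left.
September 2095 has 30 days: 47 − 30 = 17 left.
17 days into October 2095 → October 17, 2095.
Adding 10 months from October 17, 2095:
month 10 + 10 = 20, which is month 8 of year 2096 → August 2096.
Day 17 is valid in August, giving August 17, 2096.

August 17, 2096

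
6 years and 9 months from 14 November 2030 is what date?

August 14, 2037

Counting forward 6 years and 9 months from November 14, 2030.
+6 years → 2036; month 11 + 9 = 20, which is month 8 of year 2037 → August 2037.
Day 14 is valid in August, giving August 14, 2037.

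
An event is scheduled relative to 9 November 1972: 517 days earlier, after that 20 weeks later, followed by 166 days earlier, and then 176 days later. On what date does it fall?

Counting back 517 days from November 9, 1972:
Going back 9 days from November 9, 1972 reaches the end of the previous month; 517 − 9 = 508 left.
October 1972 has 31 days: 508 − 31 = 477 left.
September 1972 has 30 days: 477 − 30 = 447 left.
August 1972 has 31 days: 447 − 31 = 416 left.
July 1972 has 31 days: 416 − 31 = 385 left.
June 1972 has 30 days: 385 − 30 = 355 left.
May 1972 has 31 days: 355 − 31 = 324 left.
April 1972 has 30 days: 324 − 30 = 294 left.
March 1972 has 31 days: 294 − 31 = 263 left.
February 1972 has 29 days (1972 is a leap year): 263 − 29 = 234 left.
January 1972 has 31 days: 234 − 31 = 203 left.
December 1971 has 31 days: 203 − 31 = 172 left.
November 1971 has 30 days: 172 − 30 = 142 left.
October 1971 has 31 days: 142 − 31 = 111 left.
September 1971 has 30 days: 111 − 30 = 81 left.
August 1971 has 31 days: 81 − 31 = 50 left.
July 1971 has 31 days: 50 − 31 = 19 left.
June 1971 has 30 days; 30 − 19 = 11 → June 11, 1971.
Counting forward 20 weeks (= 140 days) from June 11, 1971:
June has 30 days, so 30 − 11 = 19 days remain after June 11, 1971; 140 − 19 = 121 left.
July 1971 has 31 days: 121 − 31 = 90 left.
August 1971 has 31 days: 90 − 31 = 59 left.
September 1971 has 30 days: 59 − 30 = 29 left.
29 days into October 1971 → October 29, 1971.
Counting back 166 days from October 29, 1971:
Going back 29 days from October 29, 1971 reaches the end of the previous month; 166 − 29 = 137 left.
September 1971 has 30 days: 137 − 30 = 107 left.
August 1971 has 31 days: 107 − 31 = 76 left.
July 1971 has 31 days: 76 − 31 = 45 left.
June 1971 has 30 days: 45 − 30 = 15 left.
May 1971 has 31 days; 31 − 15 = 16 → May 16, 1971.
Counting forward 176 days from May 16, 1971:
May has 31 days, so 31 − 16 = 15 days remain after May 16, 1971; 176 − 15 = 161 left.
June 1971 has 30 days: 161 − 30 = 131 left.
July 1971 has 31 days: 131 − 31 = 100 left.
August 1971 has 31 days: 100 − 31 = 69 left.
September 1971 has 30 days: 69 − 30 = 39 left.
October 1971 has 31 days: 39 − 31 = 8 left.
8 days into November 1971 → November 8, 1971.

November 8, 1971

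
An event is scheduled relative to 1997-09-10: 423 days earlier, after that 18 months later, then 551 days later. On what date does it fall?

Subtracting 423 days from September 10, 1997:
Going back 10 days from September 10, 1997 reaches the end of the previous month; 423 − 10 = 413 left.
August 1997 has 31 days: 413 − 31 = 382 left.
July 1997 has 31 days: 382 − 31 = 351 left.
June 1997 has 30 days: 351 − 30 = 321 left.
May 1997 has 31 days: 321 − 31 = 290 left.
April 1997 has 30 days: 290 − 30 = 260 left.
March 1997 has 31 days: 260 − 31 = 229 left.
February 1997 has 28 days (1997 is not a leap year): 229 − 28 = 201 left.
January 1997 has 31 days: 201 − 31 = 170 left.
December 1996 has 31 days: 170 − 31 = 139 left.
November 1996 has 30 days: 139 − 30 = 109 left.
October 1996 has 31 days: 109 − 31 = 78 left.
September 1996 has 30 days: 78 − 30 = 48 left.
August 1996 has 31 days: 48 − 31 = 17 left.
July 1996 has 31 days; 31 − 17 = 14 → July 14, 1996.
Adding 18 months from July 14, 1996:
month 7 + 18 = 25, which is month 1 of year 1998 → January 1998.
Day 14 is valid in January, giving January 14, 1998.
Adding 551 days from January 14, 1998:
January has 31 days, so 31 − 14 = 17 days remain after January 14, 1998; 551 − 17 = 534 left.
February 1998 has 28 days (1998 is not a leap year): 534 − 28 = 506 left.
March 1998 has 31 days: 506 − 31 = 475 left.
April 1998 has 30 days: 475 − 30 = 445 left.
May 1998 has 31 days: 445 − 31 = 414 left.
June 1998 has 30 days: 414 − 30 = 384 left.
July 1998 has 31 days: 384 − 31 = 353 left.
August 1998 has 31 days: 353 − 31 = 322 left.
September 1998 has 30 days: 322 − 30 = 292 left.
October 1998 has 31 days: 292 − 31 = 261 left.
November 1998 has 30 days: 261 − 30 = 231 left.
December 1998 has 31 days: 231 − 31 = 200 left.
January 1999 has 31 days: 200 − 31 = 169 left.
February 1999 has 28 days (1999 is not a leap year): 169 − 28 = 141 left.
March 1999 has 31 days: 141 − 31 = 110 left.
April 1999 has 30 days: 110 − 30 = 80 left.
May 1999 has 31 days: 80 − 31 = 49 left.
June 1999 has 30 days: 49 − 30 = 19 left.
19 days into July 1999 → July 19, 1999.

July 19, 1999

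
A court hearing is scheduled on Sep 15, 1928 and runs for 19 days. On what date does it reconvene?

Adding 19 days from September 15, 1928.
September has 30 days, so 30 − 15 = 15 days remain after September 15, 1928; 19 − 15 = 4 left.
4 days into October 1928 → October 4, 1928.

October 4, 1928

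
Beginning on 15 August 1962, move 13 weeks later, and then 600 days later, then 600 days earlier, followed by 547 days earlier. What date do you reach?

Adding 13 weeks (= 91 days) from August 15, 1962:
August has 31 days, so 31 − 15 = 16 days remain after August 15, 1962; 91 − 16 = 75 left.
September 1962 has 30 days: 75 − 30 = 45 left.
October 1962 has 31 days: 45 − 31 = 14 left.
14 days into November 1962 → November 14, 1962.
Counting forward 600 days from November 14, 1962:
November has 30 days, so 30 − 14 = 16 days remain after November 14, 1962; 600 − 16 = 584 left.
December 1962 has 31 days: 584 − 31 = 553 left.
January 1963 has 31 days: 553 − 31 = 522 left.
February 1963 has 28 days (1963 is not a leap year): 522 − 28 = 494 left.
March 1963 has 31 days: 494 − 31 = 463 left.
April 1963 has 30 days: 463 − 30 = 433 left.
May 1963 has 31 days: 433 − 31 = 402 left.
June 1963 has 30 days: 402 − 30 = 372 left.
July 1963 has 31 days: 372 − 31 = 341 left.
August 1963 has 31 days: 341 − 31 = 310 left.
September 1963 has 30 days: 310 − 30 = 280 left.
October 1963 has 31 days: 280 − 31 = 249 left.
November 1963 has 30 days: 249 − 30 = 219 left.
December 1963 has 31 days: 219 − 31 = 188 left.
January 1964 has 31 days: 188 − 31 = 157 left.
February 1964 has 29 days (1964 is a leap year): 157 − 29 = 128 left.
March 1964 has 31 days: 128 − 31 = 97 left.
April 1964 has 30 days: 97 − 30 = 67 left.
May 1964 has 31 days: 67 − 31 = 36 left.
June 1964 has 30 days: 36 − 30 = 6 left.
6 days into July 1964 → July 6, 1964.
Counting back 600 days from July 6, 1964:
Going back 6 days from July 6, 1964 reaches the end of the previous month; 600 − 6 = 594 left.
June 1964 has 30 days: 594 − 30 = 564 left.
May 1964 has 31 days: 564 − 31 = 533 left.
April 1964 has 30 days: 533 − 30 = 503 left.
March 1964 has 31 days: 503 − 31 = 472 left.
February 1964 has 29 days (1964 is a leap year): 472 − 29 = 443 left.
January 1964 has 31 days: 443 − 31 = 412 left.
December 1963 has 31 days: 412 − 31 = 381 left.
November 1963 has 30 days: 381 − 30 = 351 left.
October 1963 has 31 days: 351 − 31 = 320 left.
September 1963 has 30 days: 320 − 30 = 290 left.
August 1963 has 31 days: 290 − 31 = 259 left.
July 1963 has 31 days: 259 − 31 = 228 left.
June 1963 has 30 days: 228 − 30 = 198 left.
May 1963 has 31 days: 198 − 31 = 167 left.
April 1963 has 30 days: 167 − 30 = 137 left.
March 1963 has 31 days: 137 − 31 = 106 left.
February 1963 has 28 days (1963 is not a leap year): 106 − 28 = 78 left.
January 1963 has 31 days: 78 − 31 = 47 left.
December 1962 has 31 days: 47 − 31 = 16 left.
November 1962 has 30 days; 30 − 16 = 14 → November 14, 1962.
Going back 547 days from November 14, 1962:
Going back 14 days from November 14, 1962 reaches the end of the previous month; 547 − 14 = 533 left.
October 1962 has 31 days: 533 − 31 = 502 left.
September 1962 has 30 days: 502 − 30 = 472 left.
August 1962 has 31 days: 472 − 31 = 441 left.
July 1962 has 31 days: 441 − 31 = 410 left.
June 1962 has 30 days: 410 − 30 = 380 left.
May 1962 has 31 days: 380 − 31 = 349 left.
April 1962 has 30 days: 349 − 30 = 319 left.
March 1962 has 31 days: 319 − 31 = 288 left.
February 1962 has 28 days (1962 is not a leap year): 288 − 28 = 260 left.
January 1962 has 31 days: 260 − 31 = 229 left.
December 1961 has 31 days: 229 − 31 = 198 left.
November 1961 has 30 days: 198 − 30 = 168 left.
October 1961 has 31 days: 168 − 31 = 137 left.
September 1961 has 30 days: 137 − 30 = 107 left.
August 1961 has 31 days: 107 − 31 = 76 left.
July 1961 has 31 days: 76 − 31 = 45 left.
June 1961 has 30 days: 45 − 30 = 15 left.
May 1961 has 31 days; 31 − 15 = 16 → May 16, 1961.

May 16, 1961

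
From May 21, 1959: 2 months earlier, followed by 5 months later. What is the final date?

August 21, 1959

Counting back 2 months from May 21, 1959:
month 5 − 2 = 3 → March 1959.
Day 21 is valid in March, giving March 21, 1959.
Counting forward 5 months from March 21, 1959:
month 3 + 5 = 8 → August 1959.
Day 21 is valid in August, giving August 21, 1959.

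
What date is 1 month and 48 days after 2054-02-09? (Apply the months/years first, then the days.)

April 26, 2054

Adding 1 month and 48 days from February 9, 2054: first the month/year part, then the days.
month 2 + 1 = 3 → March 2054.
Day 9 is valid in March, giving March 9, 2054.
Now add 48 days from March 9, 2054.
March has 31 days, so 31 − 9 = 22 days remain after March 9, 2054; 48 − 22 = 26 left.
26 days into April 2054 → April 26, 2054.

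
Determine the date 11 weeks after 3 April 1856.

June 19, 1856

Adding 11 weeks = 77 days from April 3, 1856.
April has 30 days, so 30 − 3 = 27 days remain after April 3, 1856; 77 − 27 = 50 left.
May 1856 has 31 days: 50 − 31 = 19 left.
19 days into June 1856 → June 19, 1856.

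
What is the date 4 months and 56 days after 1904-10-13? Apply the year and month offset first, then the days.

April 10, 1905

Adding 4 months and 56 days from October 13, 1904: first the month/year part, then the days.
month 10 + 4 = 14, which is month 2 of year 1905 → February 1905.
Day 13 is valid in February, giving February 13, 1905.
Now add 56 days from February 13, 1905.
February has 28 days, so 28 − 13 = 15 days remain after February 13, 1905; 56 − 15 = 41 left.
March 1905 has 31 days: 41 − 31 = 10 left.
10 days into April 1905 → April 10, 1905.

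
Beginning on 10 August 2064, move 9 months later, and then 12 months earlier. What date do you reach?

May 10, 2064

Counting forward 9 months from August 10, 2064:
month 8 + 9 = 17, which is month 5 of year 2065 → May 2065.
Day 10 is valid in May, giving May 10, 2065.
Going back 12 months from May 10, 2065:
month 5 − 12 = -7, which is month 5 of year 2064 → May 2064.
Day 10 is valid in May, giving May 10, 2064.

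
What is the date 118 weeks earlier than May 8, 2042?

Going back 118 weeks = 826 days from May 8, 2042.
Going back 8 days from May 8, 2042 reaches the end of the previous month; 826 − 8 = 818 left.
April 2042 has 30 days: 818 − 30 = 788 left.
March 2042 has 31 days: 788 − 31 = 757 left.
February 2042 has 28 days (2042 is not a leap year): 757 − 28 = 729 left.
January 2042 has 31 days: 729 − 31 = 698 left.
December 2041 has 31 days: 698 − 31 = 667 left.
November 2041 has 30 days: 667 − 30 = 637 left.
October 2041 has 31 days: 637 − 31 = 606 left.
September 2041 has 30 days: 606 − 30 = 576 left.
August 2041 has 31 days: 576 − 31 = 545 left.
July 2041 has 31 days: 545 − 31 = 514 left.
June 2041 has 30 days: 514 − 30 = 484 left.
May 2041 has 31 days: 484 − 31 = 453 left.
April 2041 has 30 days: 453 − 30 = 423 left.
March 2041 has 31 days: 423 − 31 = 392 left.
February 2041 has 28 days (2041 is not a leap year): 392 − 28 = 364 left.
January 2041 has 31 days: 364 − 31 = 333 left.
December 2040 has 31 days: 333 − 31 = 302 left.
November 2040 has 30 days: 302 − 30 = 272 left.
October 2040 has 31 days: 272 − 31 = 241 left.
September 2040 has 30 days: 241 − 30 = 211 left.
August 2040 has 31 days: 211 − 31 = 180 left.
July 2040 has 31 days: 180 − 31 = 149 left.
June 2040 has 30 days: 149 − 30 = 119 left.
May 2040 has 31 days: 119 − 31 = 88 left.
April 2040 has 30 days: 88 − 30 = 58 left.
March 2040 has 31 days: 58 − 31 = 27 left.
February 2040 has 29 days; 29 − 27 = 2 → February 2, 2040.

February 2, 2040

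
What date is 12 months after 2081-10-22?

October 22, 2082

Advancing 12 months from October 22, 2081.
month 10 + 12 = 22, which is month 10 of year 2082 → October 2082.
Day 22 is valid in October, giving October 22, 2082.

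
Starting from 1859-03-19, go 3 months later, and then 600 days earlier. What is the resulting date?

Adding 3 months from March 19, 1859:
month 3 + 3 = 6 → June 1859.
Day 19 is valid in June, giving June 19, 1859.
Counting back 600 days from June 19, 1859:
Going back 19 days from June 19, 1859 reaches the end of the previous month; 600 − 19 = 581 left.
May 1859 has 31 days: 581 − 31 = 550 left.
April 1859 has 30 days: 550 − 30 = 520 left.
March 1859 has 31 days: 520 − 31 = 489 left.
February 1859 has 28 days (1859 is not a leap year): 489 − 28 = 461 left.
January 1859 has 31 days: 461 − 31 = 430 left.
December 1858 has 31 days: 430 − 31 = 399 left.
November 1858 has 30 days: 399 − 30 = 369 left.
October 1858 has 31 days: 369 − 31 = 338 left.
September 1858 has 30 days: 338 − 30 = 308 left.
August 1858 has 31 days: 308 − 31 = 277 left.
July 1858 has 31 days: 277 − 31 = 246 left.
June 1858 has 30 days: 246 − 30 = 216 left.
May 1858 has 31 days: 216 − 31 = 185 left.
April 1858 has 30 days: 185 − 30 = 155 left.
March 1858 has 31 days: 155 − 31 = 124 left.
February 1858 has 28 days (1858 is not a leap year): 124 − 28 = 96 left.
January 1858 has 31 days: 96 − 31 = 65 left.
December 1857 has 31 days: 65 − 31 = 34 left.
November 1857 has 30 days: 34 − 30 = 4 left.
October 1857 has 31 days; 31 − 4 = 27 → October 27, 1857.

October 27, 1857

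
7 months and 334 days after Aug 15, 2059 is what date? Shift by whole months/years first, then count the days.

February 12, 2061

Adding 7 months and 334 days from August 15, 2059: first the month/year part, then the days.
month 8 + 7 = 15, which is month 3 of year 2060 → March 2060.
Day 15 is valid in March, giving March 15, 2060.
Now add 334 days from March 15, 2060.
March has 31 days, so 31 − 15 = 16 days remain after March 15, 2060; 334 − 16 = 318 left.
April 2060 has 30 days: 318 − 30 = 288 left.
May 2060 has 31 days: 288 − 31 = 257 left.
June 2060 has 30 days: 257 − 30 = 227 left.
July 2060 has 31 days: 227 − 31 = 196 left.
August 2060 has 31 days: 196 − 31 = 165 left.
September 2060 has 30 days: 165 − 30 = 135 left.
October 2060 has 31 days: 135 − 31 = 104 left.
November 2060 has 30 days: 104 − 30 = 74 left.
December 2060 has 31 days: 74 − 31 = 43 left.
January 2061 has 31 days: 43 − 31 = 12 left.
12 days into February 2061 → February 12, 2061.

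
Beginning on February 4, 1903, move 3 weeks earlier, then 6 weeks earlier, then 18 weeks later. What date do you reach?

April 8, 1903

Counting back 3 weeks (= 21 days) from February 4, 1903:
Going back 4 days from February 4, 1903 reaches the end of the previous month; 21 − 4 = 17 left.
January 1903 has 31 days; 31 − 17 = 14 → January 14, 1903.
Subtracting 6 weeks (= 42 days) from January 14, 1903:
Going back 14 days from January 14, 1903 reaches the end of the previous month; 42 − 14 = 28 left.
December 1902 has 31 days; 31 − 28 = 3 → December 3, 1902.
Counting forward 18 weeks (= 126 days) from December 3, 1902:
December has 31 days, so 31 − 3 = 28 days remain after December 3, 1902; 126 − 28 = 98 left.
January 1903 has 31 days: 98 − 31 = 67 left.
February 1903 has 28 days (1903 is not a leap year): 67 − 28 = 39 left.
March 1903 has 31 days: 39 − 31 = 8 left.
8 days into April 1903 → April 8, 1903.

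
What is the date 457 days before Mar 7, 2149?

December 6, 2147

Subtracting 457 days from March 7, 2149.
Going back 7 days from March 7, 2149 reaches the end of the previous month; 457 − 7 = 450 left.
February 2149 has 28 days (2149 is not a leap year): 450 − 28 = 422 left.
January 2149 has 31 days: 422 − 31 = 391 left.
December 2148 has 31 days: 391 − 31 = 360 left.
November 2148 has 30 days: 360 − 30 = 330 left.
October 2148 has 31 days: 330 − 31 = 299 left.
September 2148 has 30 days: 299 − 30 = 269 left.
August 2148 has 31 days: 269 − 31 = 238 left.
July 2148 has 31 days: 238 − 31 = 207 left.
June 2148 has 30 days: 207 − 30 = 177 left.
May 2148 has 31 days: 177 − 31 = 146 left.
April 2148 has 30 days: 146 − 30 = 116 left.
March 2148 has 31 days: 116 − 31 = 85 left.
February 2148 has 29 days (2148 is a leap year): 85 − 29 = 56 left.
January 2148 has 31 days: 56 − 31 = 25 left.
December 2147 has 31 days; 31 − 25 = 6 → December 6, 2147.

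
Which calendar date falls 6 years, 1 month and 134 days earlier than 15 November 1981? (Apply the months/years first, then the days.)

Going back 6 years, 1 month and 134 days from November 15, 1981: first the month/year part, then the days.
-6 years → 1975; month 11 − 1 = 10 → October 1975.
Day 15 is valid in October, giving October 15, 1975.
Now subtract 134 days from October 15, 1975.
Going back 15 days from October 15, 1975 reaches the end of the previous month; 134 − 15 = 119 left.
September 1975 has 30 days: 119 − 30 = 89 left.
August 1975 has 31 days: 89 − 31 = 58 left.
July 1975 has 31 days: 58 − 31 = 27 left.
June 1975 has 30 days; 30 − 27 = 3 → June 3, 1975.

June 3, 1975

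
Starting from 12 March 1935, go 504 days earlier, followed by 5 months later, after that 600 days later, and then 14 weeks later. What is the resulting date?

Subtracting 504 days from March 12, 1935:
Going back 12 days from March 12, 1935 reaches the end of the previous month; 504 − 12 = 492 left.
February 1935 has 28 days (1935 is not a leap year): 492 − 28 = 464 left.
January 1935 has 31 days: 464 − 31 = 433 left.
December 1934 has 31 days: 433 − 31 = 402 left.
November 1934 has 30 days: 402 − 30 = 372 left.
October 1934 has 31 days: 372 − 31 = 341 left.
September 1934 has 30 days: 341 − 30 = 311 left.
August 1934 has 31 days: 311 − 31 = 280 left.
July 1934 has 31 days: 280 − 31 = 249 left.
June 1934 has 30 days: 249 − 30 = 219 left.
May 1934 has 31 days: 219 − 31 = 188 left.
April 1934 has 30 days: 188 − 30 = 158 left.
March 1934 has 31 days: 158 − 31 = 127 left.
February 1934 has 28 days (1934 is not a leap year): 127 − 28 = 99 left.
January 1934 has 31 days: 99 − 31 = 68 left.
December 1933 has 31 days: 68 − 31 = 37 left.
November 1933 has 30 days: 37 − 30 = 7 left.
October 1933 has 31 days; 31 − 7 = 24 → October 24, 1933.
Counting forward 5 months from October 24, 1933:
month 10 + 5 = 15, which is month 3 of year 1934 → March 1934.
Day 24 is valid in March, giving March 24, 1934.
Counting forward 600 days from March 24, 1934:
March has 31 days, so 31 − 24 = 7 days remain after March 24, 1934; 600 − 7 = 593 left.
April 1934 has 30 days: 593 − 30 = 563 left.
May 1934 has 31 days: 563 − 31 = 532 left.
June 1934 has 30 days: 532 − 30 = 502 left.
July 1934 has 31 days: 502 − 31 = 471 left.
August 1934 has 31 days: 471 − 31 = 440 left.
September 1934 has 30 days: 440 − 30 = 410 left.
October 1934 has 31 days: 410 − 31 = 379 left.
November 1934 has 30 days: 379 − 30 = 349 left.
December 1934 has 31 days: 349 − 31 = 318 left.
January 1935 has 31 days: 318 − 31 = 287 left.
February 1935 has 28 days (1935 is not a leap year): 287 − 28 = 259 left.
March 1935 has 31 days: 259 − 31 = 228 left.
April 1935 has 30 days: 228 − 30 = 198 left.
May 1935 has 31 days: 198 − 31 = 167 left.
June 1935 has 30 days: 167 − 30 = 137 left.
July 1935 has 31 days: 137 − 31 = 106 left.
August 1935 has 31 days: 106 − 31 = 75 left.
September 1935 has 30 days: 75 − 30 = 45 left.
October 1935 has 31 days: 45 − 31 = 14 left.
14 days into November 1935 → November 14, 1935.
Adding 14 weeks (= 98 days) from November 14, 1935:
November has 30 days, so 30 − 14 = 16 days remain after November 14, 1935; 98 − 16 = 82 left.
December 1935 has 31 days: 82 − 31 = 51 left.
January 1936 has 31 days: 51 − 31 = 20 left.
20 days into February 1936 → February 20, 1936.

February 20, 1936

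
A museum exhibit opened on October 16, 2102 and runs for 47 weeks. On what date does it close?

Adding 47 weeks = 329 days from October 16, 2102.
October has 31 days, so 31 − 16 = 15 days remain after October 16, 2102; 329 − 15 = 314 left.
November 2102 has 30 days: 314 − 30 = 284 left.
December 2102 has 31 days: 284 − 31 = 253 left.
January 2103 has 31 days: 253 − 31 = 222 left.
February 2103 has 28 days (2103 is not a leap year): 222 − 28 = 194 left.
March 2103 has 31 days: 194 − 31 = 163 left.
April 2103 has 30 days: 163 − 30 = 133 left.
May 2103 has 31 days: 133 − 31 = 102 left.
June 2103 has 30 days: 102 − 30 = 72 left.
July 2103 has 31 days: 72 − 31 = 41 left.
August 2103 has 31 days: 41 − 31 = 10 left.
10 days into September 2103 → September 10, 2103.

September 10, 2103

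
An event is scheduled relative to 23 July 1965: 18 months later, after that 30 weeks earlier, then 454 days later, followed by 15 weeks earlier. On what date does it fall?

June 11, 1967

Counting forward 18 months from July 23, 1965:
month 7 + 18 = 25, which is month 1 of year 1967 → January 1967.
Day 23 is valid in January, giving January 23, 1967.
Going back 30 weeks (= 210 days) from January 23, 1967:
Going back 23 days from January 23, 1967 reaches the end of the previous month; 210 − 23 = 187 left.
December 1966 has 31 days: 187 − 31 = 156 left.
November 1966 has 30 days: 156 − 30 = 126 left.
October 1966 has 31 days: 126 − 31 = 95 left.
September 1966 has 30 days: 95 − 30 = 65 left.
August 1966 has 31 days: 65 − 31 = 34 left.
July 1966 has 31 days: 34 − 31 = 3 left.
June 1966 has 30 days; 30 − 3 = 27 → June 27, 1966.
Advancing 454 days from June 27, 1966:
June has 30 days, so 30 − 27 = 3 days remain after June 27, 1966; 454 − 3 = 451 left.
July 1966 has 31 days: 451 − 31 = 420 left.
August 1966 has 31 days: 420 − 31 = 389 left.
September 1966 has 30 days: 389 − 30 = 359 left.
October 1966 has 31 days: 359 − 31 = 328 left.
November 1966 has 30 days: 328 − 30 = 298 left.
December 1966 has 31 days: 298 − 31 = 267 left.
January 1967 has 31 days: 267 − 31 = 236 left.
February 1967 has 28 days (1967 is not a leap year): 236 − 28 = 208 left.
March 1967 has 31 days: 208 − 31 = 177 left.
April 1967 has 30 days: 177 − 30 = 147 left.
May 1967 has 31 days: 147 − 31 = 116 left.
June 1967 has 30 days: 116 − 30 = 86 left.
July 1967 has 31 days: 86 − 31 = 55 left.
August 1967 has 31 days: 55 − 31 = 24 left.
24 days into September 1967 → September 24, 1967.
Going back 15 weeks (= 105 days) from September 24, 1967:
Going back 24 days from September 24, 1967 reaches the end of the previous month; 105 − 24 = 81 left.
August 1967 has 31 days: 81 − 31 = 50 left.
July 1967 has 31 days: 50 − 31 = 19 left.
June 1967 has 30 days; 30 − 19 = 11 → June 11, 1967.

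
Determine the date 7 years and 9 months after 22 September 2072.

June 22, 2080

Advancing 7 years and 9 months from September 22, 2072.
+7 years → 2079; month 9 + 9 = 18, which is month 6 of year 2080 → June 2080.
Day 22 is valid in June, giving June 22, 2080.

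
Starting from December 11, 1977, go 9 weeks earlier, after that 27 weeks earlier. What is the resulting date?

April 3, 1977

Going back 9 weeks (= 63 days) from December 11, 1977:
Going back 11 days from December 11, 1977 reaches the end of the previous month; 63 − 11 = 52 left.
November 1977 has 30 days: 52 − 30 = 22 left.
October 1977 has 31 days; 31 − 22 = 9 → October 9, 1977.
Going back 27 weeks (= 189 days) from October 9, 1977:
Going back 9 days from October 9, 1977 reaches the end of the previous month; 189 − 9 = 180 left.
September 1977 has 30 days: 180 − 30 = 150 left.
August 1977 has 31 days: 150 − 31 = 119 left.
July 1977 has 31 days: 119 − 31 = 88 left.
June 1977 has 30 days: 88 − 30 = 58 left.
May 1977 has 31 days: 58 − 31 = 27 left.
April 1977 has 30 days; 30 − 27 = 3 → April 3, 1977.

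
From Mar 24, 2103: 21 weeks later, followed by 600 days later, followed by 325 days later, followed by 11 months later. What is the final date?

January 28, 2107

Counting forward 21 weeks (= 147 days) from March 24, 2103:
March has 31 days, so 31 − 24 = 7 days remain after March 24, 2103; 147 − 7 = 140 left.
April 2103 has 30 days: 140 − 30 = 110 left.
May 2103 has 31 days: 110 − 31 = 79 left.
June 2103 has 30 days: 79 − 30 = 49 left.
July 2103 has 31 days: 49 − 31 = 18 left.
18 days into August 2103 → August 18, 2103.
Advancing 600 days from August 18, 2103:
August has 31 days, so 31 − 18 = 13 days remain after August 18, 2103; 600 − 13 = 587 left.
September 2103 has 30 days: 587 − 30 = 557 left.
October 2103 has 31 days: 557 − 31 = 526 left.
November 2103 has 30 days: 526 − 30 = 496 left.
December 2103 has 31 days: 496 − 31 = 465 left.
January 2104 has 31 days: 465 − 31 = 434 left.
February 2104 has 29 days (2104 is a leap year): 434 − 29 = 405 left.
March 2104 has 31 days: 405 − 31 = 374 left.
April 2104 has 30 days: 374 − 30 = 344 left.
May 2104 has 31 days: 344 − 31 = 313 left.
June 2104 has 30 days: 313 − 30 = 283 left.
July 2104 has 31 days: 283 − 31 = 252 left.
August 2104 has 31 days: 252 − 31 = 221 left.
September 2104 has 30 days: 221 − 30 = 191 left.
October 2104 has 31 days: 191 − 31 = 160 left.
November 2104 has 30 days: 160 − 30 = 130 left.
December 2104 has 31 days: 130 − 31 = 99 left.
January 2105 has 31 days: 99 − 31 = 68 left.
February 2105 has 28 days (2105 is not a leap year): 68 − 28 = 40 left.
March 2105 has 31 days: 40 − 31 = 9 left.
9 days into April 2105 → April 9, 2105.
Counting forward 325 days from April 9, 2105:
April has 30 days, so 30 − 9 = 21 days remain after April 9, 2105; 325 − 21 = 304 left.
May 2105 has 31 days: 304 − 31 = 273 left.
June 2105 has 30 days: 273 − 30 = 243 left.
July 2105 has 31 days: 243 − 31 = 212 left.
August 2105 has 31 days: 212 − 31 = 181 left.
September 2105 has 30 days: 181 − 30 = 151 left.
October 2105 has 31 days: 151 − 31 = 120 left.
November 2105 has 30 days: 120 − 30 = 90 left.
December 2105 has 31 days: 90 − 31 = 59 left.
January 2106 has 31 days: 59 − 31 = 28 left.
28 days into February 2106 → February 28, 2106.
Advancing 11 months from February 28, 2106:
month 2 + 11 = 13, which is month 1 of year 2107 → January 2107.
Day 28 is valid in January, giving January 28, 2107.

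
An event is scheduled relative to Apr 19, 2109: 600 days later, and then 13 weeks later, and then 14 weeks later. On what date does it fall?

Adding 600 days from April 19, 2109:
April has 30 days, so 30 − 19 = 11 days remain after April 19, 2109; 600 − 11 = 589 left.
May 2109 has 31 days: 589 − 31 = 558 left.
June 2109 has 30 days: 558 − 30 = 528 left.
July 2109 has 31 days: 528 − 31 = 497 left.
August 2109 has 31 days: 497 − 31 = 466 left.
September 2109 has 30 days: 466 − 30 = 436 left.
October 2109 has 31 days: 436 − 31 = 405 left.
November 2109 has 30 days: 405 − 30 = 375 left.
December 2109 has 31 days: 375 − 31 = 344 left.
January 2110 has 31 days: 344 − 31 = 313 left.
February 2110 has 28 days (2110 is not a leap year): 313 − 28 = 285 left.
March 2110 has 31 days: 285 − 31 = 254 left.
April 2110 has 30 days: 254 − 30 = 224 left.
May 2110 has 31 days: 224 − 31 = 193 left.
June 2110 has 30 days: 193 − 30 = 163 left.
July 2110 has 31 days: 163 − 31 = 132 left.
August 2110 has 31 days: 132 − 31 = 101 left.
September 2110 has 30 days: 101 − 30 = 71 left.
October 2110 has 31 days: 71 − 31 = 40 left.
November 2110 has 30 days: 40 − 30 = 10 left.
10 days into December 2110 → December 10, 2110.
Adding 13 weeks (= 91 days) from December 10, 2110:
December has 31 days, so 31 − 10 = 21 days remain after December 10, 2110; 91 − 21 = 70 left.
January 2111 has 31 days: 70 − 31 = 39 left.
February 2111 has 28 days (2111 is not a leap year): 39 − 28 = 11 left.
11 days into March 2111 → March 11, 2111.
Counting forward 14 weeks (= 98 days) from March 11, 2111:
March has 31 days, so 31 − 11 = 20 days remain after March 11, 2111; 98 − 20 = 78 left.
April 2111 has 30 days: 78 − 30 = 48 left.
May 2111 has 31 days: 48 − 31 = 17 left.
17 days into June 2111 → June 17, 2111.

June 17, 2111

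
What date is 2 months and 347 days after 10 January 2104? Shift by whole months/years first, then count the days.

February 20, 2105

Advancing 2 months and 347 days from January 10, 2104: first the month/year part, then the days.
month 1 + 2 = 3 → March 2104.
Day 10 is valid in March, giving March 10, 2104.
Now add 347 days from March 10, 2104.
March has 31 days, so 31 − 10 = 21 days remain after March 10, 2104; 347 − 21 = 326 left.
April 2104 has 30 days: 326 − 30 = 296 left.
May 2104 has 31 days: 296 − 31 = 265 left.
June 2104 has 30 days: 265 − 30 = 235 left.
July 2104 has 31 days: 235 − 31 = 204 left.
August 2104 has 31 days: 204 − 31 = 173 left.
September 2104 has 30 days: 173 − 30 = 143 left.
October 2104 has 31 days: 143 − 31 = 112 left.
November 2104 has 30 days: 112 − 30 = 82 left.
December 2104 has 31 days: 82 − 31 = 51 left.
January 2105 has 31 days: 51 − 31 = 20 left.
20 days into February 2105 → February 20, 2105.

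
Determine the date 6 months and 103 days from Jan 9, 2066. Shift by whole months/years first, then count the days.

Counting forward 6 months and 103 days from January 9, 2066: first the month/year part, then the days.
month 1 + 6 = 7 → July 2066.
Day 9 is valid in July, giving July 9, 2066.
Now add 103 days from July 9, 2066.
July has 31 days, so 31 − 9 = 22 days remain after July 9, 2066; 103 − 22 = 81 left.
August 2066 has 31 days: 81 − 31 = 50 left.
September 2066 has 30 days: 50 − 30 = 20 left.
20 days into October 2066 → October 20, 2066.

October 20, 2066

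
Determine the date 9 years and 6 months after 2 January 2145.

July 2, 2154

Advancing 9 years and 6 months from January 2, 2145.
+9 years → 2154; month 1 + 6 = 7 → July 2154.
Day 2 is valid in July, giving July 2, 2154.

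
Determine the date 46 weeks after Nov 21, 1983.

October 8, 1984

Adding 46 weeks = 322 days from November 21, 1983.
November has 30 days, so 30 − 21 = 9 days remain after November 21, 1983; 322 − 9 = 313 left.
December 1983 has 31 days: 313 − 31 = 282 left.
January 1984 has 31 days: 282 − 31 = 251 left.
February 1984 has 29 days (1984 is a leap year): 251 − 29 = 222 left.
March 1984 has 31 days: 222 − 31 = 191 left.
April 1984 has 30 days: 191 − 30 = 161 left.
May 1984 has 31 days: 161 − 31 = 130 left.
June 1984 has 30 days: 130 − 30 = 100 left.
July 1984 has 31 days: 100 − 31 = 69 left.
August 1984 has 31 days: 69 − 31 = 38 left.
September 1984 has 30 days: 38 − 30 = 8 left.
8 days into October 1984 → October 8, 1984.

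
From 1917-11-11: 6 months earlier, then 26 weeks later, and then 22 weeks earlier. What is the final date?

June 8, 1917

Subtracting 6 months from November 11, 1917:
month 11 − 6 = 5 → May 1917.
Day 11 is valid in May, giving May 11, 1917.
Adding 26 weeks (= 182 days) from May 11, 1917:
May has 31 days, so 31 − 11 = 20 days remain after May 11, 1917; 182 − 20 = 162 left.
June 1917 has 30 days: 162 − 30 = 132 left.
July 1917 has 31 days: 132 − 31 = 101 left.
August 1917 has 31 days: 101 − 31 = 70 left.
September 1917 has 30 days: 70 − 30 = 40 left.
October 1917 has 31 days: 40 − 31 = 9 left.
9 days into November 1917 → November 9, 1917.
Counting back 22 weeks (= 154 days) from November 9, 1917:
Going back 9 days from November 9, 1917 reaches the end of the previous month; 154 − 9 = 145 left.
October 1917 has 31 days: 145 − 31 = 114 left.
September 1917 has 30 days: 114 − 30 = 84 left.
August 1917 has 31 days: 84 − 31 = 53 left.
July 1917 has 31 days: 53 − 31 = 22 left.
June 1917 has 30 days; 30 − 22 = 8 → June 8, 1917.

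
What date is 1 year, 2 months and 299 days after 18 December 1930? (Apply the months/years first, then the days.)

December 13, 1932

Advancing 1 year, 2 months and 299 days from December 18, 1930: first the month/year part, then the days.
+1 year → 1931; month 12 + 2 = 14, which is month 2 of year 1932 → February 1932.
Day 18 is valid in February, giving February 18, 1932.
Now add 299 days from February 18, 1932.
February has 29 days, so 29 − 18 = 11 days remain after February 18, 1932; 299 − 11 = 288 left.
March 1932 has 31 days: 288 − 31 = 257 left.
April 1932 has 30 days: 257 − 30 = 227 left.
May 1932 has 31 days: 227 − 31 = 196 left.
June 1932 has 30 days: 196 − 30 = 166 left.
July 1932 has 31 days: 166 − 31 = 135 left.
August 1932 has 31 days: 135 − 31 = 104 left.
September 1932 has 30 days: 104 − 30 = 74 left.
October 1932 has 31 days: 74 − 31 = 43 left.
November 1932 has 30 days: 43 − 30 = 13 left.
13 days into December 1932 → December 13, 1932.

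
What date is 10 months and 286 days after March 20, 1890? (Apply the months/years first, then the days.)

November 2, 1891

Advancing 10 months and 286 days from March 20, 1890: first the month/year part, then the days.
month 3 + 10 = 13, which is month 1 of year 1891 → January 1891.
Day 20 is valid in January, giving January 20, 1891.
Now add 286 days from January 20, 1891.
January has 31 days, so 31 − 20 = 11 days remain after January 20, 1891; 286 − 11 = 275 left.
February 1891 has 28 days (1891 is not a leap year): 275 − 28 = 247 left.
March 1891 has 31 days: 247 − 31 = 216 left.
April 1891 has 30 days: 216 − 30 = 186 left.
May 1891 has 31 days: 186 − 31 = 155 left.
June 1891 has 30 days: 155 − 30 = 125 left.
July 1891 has 31 days: 125 − 31 = 94 left.
August 1891 has 31 days: 94 − 31 = 63 left.
September 1891 has 30 days: 63 − 30 = 33 left.
October 1891 has 31 days: 33 − 31 = 2 left.
2 days into November 1891 → November 2, 1891.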